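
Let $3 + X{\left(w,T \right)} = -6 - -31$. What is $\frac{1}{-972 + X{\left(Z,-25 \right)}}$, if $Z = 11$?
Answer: $- \frac{1}{950} \approx -0.0010526$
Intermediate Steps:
$X{\left(w,T \right)} = 22$ ($X{\left(w,T \right)} = -3 - -25 = -3 + \left(-6 + 31\right) = -3 + 25 = 22$)
$\frac{1}{-972 + X{\left(Z,-25 \right)}} = \frac{1}{-972 + 22} = \frac{1}{-950} = - \frac{1}{950}$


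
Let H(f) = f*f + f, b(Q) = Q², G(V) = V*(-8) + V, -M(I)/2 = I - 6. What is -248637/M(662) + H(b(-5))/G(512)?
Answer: 13910347/73472 ≈ 189.33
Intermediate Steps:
M(I) = 12 - 2*I (M(I) = -2*(I - 6) = -2*(-6 + I) = 12 - 2*I)
G(V) = -7*V (G(V) = -8*V + V = -7*V)
H(f) = f + f² (H(f) = f² + f = f + f²)
-248637/M(662) + H(b(-5))/G(512) = -248637/(12 - 2*662) + ((-5)²*(1 + (-5)²))/((-7*512)) = -248637/(12 - 1324) + (25*(1 + 25))/(-3584) = -248637/(-1312) + (25*26)*(-1/3584) = -248637*(-1/1312) + 650*(-1/3584) = 248637/1312 - 325/1792 = 13910347/73472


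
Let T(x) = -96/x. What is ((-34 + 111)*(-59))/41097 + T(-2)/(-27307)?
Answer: -18004051/160319397 ≈ -0.11230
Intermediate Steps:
((-34 + 111)*(-59))/41097 + T(-2)/(-27307) = ((-34 + 111)*(-59))/41097 - 96/(-2)/(-27307) = (77*(-59))*(1/41097) - 96*(-1/2)*(-1/27307) = -4543*1/41097 + 48*(-1/27307) = -649/5871 - 48/27307 = -18004051/160319397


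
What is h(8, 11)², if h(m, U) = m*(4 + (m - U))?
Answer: 64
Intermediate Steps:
h(m, U) = m*(4 + m - U)
h(8, 11)² = (8*(4 + 8 - 1*11))² = (8*(4 + 8 - 11))² = (8*1)² = 8² = 64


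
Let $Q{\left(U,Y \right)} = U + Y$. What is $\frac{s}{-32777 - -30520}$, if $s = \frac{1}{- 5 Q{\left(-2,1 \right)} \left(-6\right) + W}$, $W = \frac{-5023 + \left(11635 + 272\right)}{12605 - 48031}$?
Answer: $\frac{17713}{1207115824} \approx 1.4674 \cdot 10^{-5}$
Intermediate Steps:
$W = - \frac{3442}{17713}$ ($W = \frac{-5023 + 11907}{-35426} = 6884 \left(- \frac{1}{35426}\right) = - \frac{3442}{17713} \approx -0.19432$)
$s = - \frac{17713}{534832}$ ($s = \frac{1}{- 5 \left(-2 + 1\right) \left(-6\right) - \frac{3442}{17713}} = \frac{1}{\left(-5\right) \left(-1\right) \left(-6\right) - \frac{3442}{17713}} = \frac{1}{5 \left(-6\right) - \frac{3442}{17713}} = \frac{1}{-30 - \frac{3442}{17713}} = \frac{1}{- \frac{534832}{17713}} = - \frac{17713}{534832} \approx -0.033119$)
$\frac{s}{-32777 - -30520} = - \frac{17713}{534832 \left(-32777 - -30520\right)} = - \frac{17713}{534832 \left(-32777 + 30520\right)} = - \frac{17713}{534832 \left(-2257\right)} = \left(- \frac{17713}{534832}\right) \left(- \frac{1}{2257}\right) = \frac{17713}{1207115824}$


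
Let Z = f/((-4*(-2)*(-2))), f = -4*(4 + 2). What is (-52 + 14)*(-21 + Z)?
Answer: 741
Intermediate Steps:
f = -24 (f = -4*6 = -24)
Z = 3/2 (Z = -24/(-4*(-2)*(-2)) = -24/(8*(-2)) = -24/(-16) = -24*(-1/16) = 3/2 ≈ 1.5000)
(-52 + 14)*(-21 + Z) = (-52 + 14)*(-21 + 3/2) = -38*(-39/2) = 741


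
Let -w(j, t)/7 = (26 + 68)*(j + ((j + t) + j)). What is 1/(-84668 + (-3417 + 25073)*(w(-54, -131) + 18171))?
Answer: 1/4568573372 ≈ 2.1889e-10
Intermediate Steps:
w(j, t) = -1974*j - 658*t (w(j, t) = -7*(26 + 68)*(j + ((j + t) + j)) = -658*(j + (t + 2*j)) = -658*(t + 3*j) = -7*(94*t + 282*j) = -1974*j - 658*t)
1/(-84668 + (-3417 + 25073)*(w(-54, -131) + 18171)) = 1/(-84668 + (-3417 + 25073)*((-1974*(-54) - 658*(-131)) + 18171)) = 1/(-84668 + 21656*((106596 + 86198) + 18171)) = 1/(-84668 + 21656*(192794 + 18171)) = 1/(-84668 + 21656*210965) = 1/(-84668 + 4568658040) = 1/4568573372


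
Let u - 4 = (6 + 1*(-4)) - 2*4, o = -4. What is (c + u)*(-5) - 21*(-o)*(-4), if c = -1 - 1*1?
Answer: 356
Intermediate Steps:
c = -2 (c = -1 - 1 = -2)
u = -2 (u = 4 + ((6 + 1*(-4)) - 2*4) = 4 + ((6 - 4) - 8) = 4 + (2 - 8) = 4 - 6 = -2)
(c + u)*(-5) - 21*(-o)*(-4) = (-2 - 2)*(-5) - 21*(-1*(-4))*(-4) = -4*(-5) - 84*(-4) = 20 - 21*(-16) = 20 + 336 = 356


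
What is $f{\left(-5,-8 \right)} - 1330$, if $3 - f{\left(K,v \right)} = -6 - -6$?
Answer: $-1327$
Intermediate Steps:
$f{\left(K,v \right)} = 3$ ($f{\left(K,v \right)} = 3 - \left(-6 - -6\right) = 3 - \left(-6 + 6\right) = 3 - 0 = 3 + 0 = 3$)
$f{\left(-5,-8 \right)} - 1330 = 3 - 1330 = -1327$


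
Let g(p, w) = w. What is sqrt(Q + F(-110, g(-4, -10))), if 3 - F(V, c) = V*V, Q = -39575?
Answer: 2*I*sqrt(12918) ≈ 227.31*I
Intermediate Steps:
F(V, c) = 3 - V**2 (F(V, c) = 3 - V*V = 3 - V**2)
sqrt(Q + F(-110, g(-4, -10))) = sqrt(-39575 + (3 - 1*(-110)**2)) = sqrt(-39575 + (3 - 1*12100)) = sqrt(-39575 + (3 - 12100)) = sqrt(-39575 - 12097) = sqrt(-51672) = 2*I*sqrt(12918)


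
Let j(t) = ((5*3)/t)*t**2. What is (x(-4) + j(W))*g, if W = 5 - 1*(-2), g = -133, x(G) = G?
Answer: -13433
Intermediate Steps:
W = 7 (W = 5 + 2 = 7)
j(t) = 15*t (j(t) = (15/t)*t**2 = 15*t)
(x(-4) + j(W))*g = (-4 + 15*7)*(-133) = (-4 + 105)*(-133) = 101*(-133) = -13433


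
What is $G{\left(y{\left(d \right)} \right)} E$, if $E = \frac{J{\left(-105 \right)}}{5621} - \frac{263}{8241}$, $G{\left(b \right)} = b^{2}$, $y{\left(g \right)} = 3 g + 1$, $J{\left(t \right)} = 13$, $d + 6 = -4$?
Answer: $- \frac{1153170790}{46322661} \approx -24.894$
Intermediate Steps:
$d = -10$ ($d = -6 - 4 = -10$)
$y{\left(g \right)} = 1 + 3 g$
$E = - \frac{1371190}{46322661}$ ($E = \frac{13}{5621} - \frac{263}{8241} = - \frac{1371190}{46322661} \approx -0.029601$)
$G{\left(y{\left(d \right)} \right)} E = \left(1 + 3 \left(-10\right)\right)^{2} \left(- \frac{1371190}{46322661}\right) = \left(1 - 30\right)^{2} \left(- \frac{1371190}{46322661}\right) = \left(-29\right)^{2} \left(- \frac{1371190}{46322661}\right) = 841 \left(- \frac{1371190}{46322661}\right) = - \frac{1153170790}{46322661}$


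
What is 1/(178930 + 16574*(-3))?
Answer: 1/129208 ≈ 7.7395e-6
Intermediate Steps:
1/(178930 + 16574*(-3)) = 1/(178930 - 49722) = 1/129208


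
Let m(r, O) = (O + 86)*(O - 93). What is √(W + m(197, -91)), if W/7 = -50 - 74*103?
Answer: 4*I*√3299 ≈ 229.75*I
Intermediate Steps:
m(r, O) = (-93 + O)*(86 + O) (m(r, O) = (86 + O)*(-93 + O) = (-93 + O)*(86 + O))
W = -53704 (W = 7*(-50 - 74*103) = 7*(-50 - 7622) = 7*(-7672) = -53704)
√(W + m(197, -91)) = √(-53704 + (-7998 + (-91)² - 7*(-91))) = √(-53704 + (-7998 + 8281 + 637)) = √(-53704 + 920) = √(-52784) = 4*I*√3299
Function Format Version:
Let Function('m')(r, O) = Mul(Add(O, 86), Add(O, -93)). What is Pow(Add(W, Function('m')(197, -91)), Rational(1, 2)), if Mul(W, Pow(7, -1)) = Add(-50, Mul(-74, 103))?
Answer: Mul(4, I, Pow(3299, Rational(1, 2))) ≈ Mul(229.75, I)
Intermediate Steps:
Function('m')(r, O) = Mul(Add(-93, O), Add(86, O)) (Function('m')(r, O) = Mul(Add(86, O), Add(-93, O)) = Mul(Add(-93, O), Add(86, O)))
W = -53704 (W = Mul(7, Add(-50, Mul(-74, 103))) = Mul(7, Add(-50, -7622)) = Mul(7, -7672) = -53704)
Pow(Add(W, Function('m')(197, -91)), Rational(1, 2)) = Pow(Add(-53704, Add(-7998, Pow(-91, 2), Mul(-7, -91))), Rational(1, 2)) = Pow(Add(-53704, Add(-7998, 8281, 637)), Rational(1, 2)) = Pow(Add(-53704, 920), Rational(1, 2)) = Pow(-52784, Rational(1, 2)) = Mul(4, I, Pow(3299, Rational(1, 2)))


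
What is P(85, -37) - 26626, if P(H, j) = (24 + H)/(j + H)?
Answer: -1277939/48 ≈ -26624.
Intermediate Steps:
P(H, j) = (24 + H)/(H + j)
P(85, -37) - 26626 = (24 + 85)/(85 - 37) - 26626 = 109/48 - 26626 = -1277939/48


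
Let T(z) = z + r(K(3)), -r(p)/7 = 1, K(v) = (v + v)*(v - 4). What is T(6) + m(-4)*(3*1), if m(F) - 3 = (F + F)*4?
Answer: -88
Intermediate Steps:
K(v) = 2*v*(-4 + v) (K(v) = (2*v)*(-4 + v) = 2*v*(-4 + v))
r(p) = -7 (r(p) = -7*1 = -7)
T(z) = -7 + z (T(z) = z - 7 = -7 + z)
m(F) = 3 + 8*F (m(F) = 3 + (F + F)*4 = 3 + (2*F)*4 = 3 + 8*F)
T(6) + m(-4)*(3*1) = (-7 + 6) + (3 + 8*(-4))*(3*1) = -1 + (3 - 32)*3 = -1 - 29*3 = -1 - 87 = -88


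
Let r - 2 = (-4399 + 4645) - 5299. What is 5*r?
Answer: -25255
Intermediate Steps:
r = -5051 (r = 2 + ((-4399 + 4645) - 5299) = 2 + (246 - 5299) = 2 - 5053 = -5051)
5*r = 5*(-5051) = -25255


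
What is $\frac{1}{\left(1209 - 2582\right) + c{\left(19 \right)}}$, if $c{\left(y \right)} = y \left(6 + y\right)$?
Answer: $- \frac{1}{898} \approx -0.0011136$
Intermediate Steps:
$\frac{1}{\left(1209 - 2582\right) + c{\left(19 \right)}} = \frac{1}{\left(1209 - 2582\right) + 19 \left(6 + 19\right)} = \frac{1}{\left(1209 - 2582\right) + 19 \cdot 25} = \frac{1}{-1373 + 475} = \frac{1}{-898} = - \frac{1}{898}$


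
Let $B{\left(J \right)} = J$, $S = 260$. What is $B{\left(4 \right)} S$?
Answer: $1040$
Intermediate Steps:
$B{\left(4 \right)} S = 4 \cdot 260 = 1040$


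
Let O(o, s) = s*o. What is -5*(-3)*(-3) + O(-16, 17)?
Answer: -317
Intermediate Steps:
O(o, s) = o*s
-5*(-3)*(-3) + O(-16, 17) = -5*(-3)*(-3) - 16*17 = 15*(-3) - 272 = -45 - 272 = -317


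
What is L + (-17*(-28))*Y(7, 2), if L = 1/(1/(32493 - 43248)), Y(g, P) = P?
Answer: -9803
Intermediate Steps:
L = -10755 (L = 1/(1/(-10755)) = 1/(-1/10755) = -10755)
L + (-17*(-28))*Y(7, 2) = -10755 - 17*(-28)*2 = -10755 + 476*2 = -10755 + 952 = -9803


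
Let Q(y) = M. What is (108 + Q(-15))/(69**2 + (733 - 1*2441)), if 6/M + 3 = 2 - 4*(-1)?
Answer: 110/3053 ≈ 0.036030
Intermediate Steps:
M = 2 (M = 6/(-3 + (2 - 4*(-1))) = 6/(-3 + (2 + 4)) = 6/(-3 + 6) = 6/3 = 6*(1/3) = 2)
Q(y) = 2
(108 + Q(-15))/(69**2 + (733 - 1*2441)) = (108 + 2)/(69**2 + (733 - 1*2441)) = 110/(4761 + (733 - 2441)) = 110/(4761 - 1708) = 110/3053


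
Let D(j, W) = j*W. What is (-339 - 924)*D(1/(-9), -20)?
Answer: -8420/3 ≈ -2806.7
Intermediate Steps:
D(j, W) = W*j
(-339 - 924)*D(1/(-9), -20) = (-339 - 924)*(-20/(-9)) = -(-25260)*(-1)/9 = -1263*20/9 = -8420/3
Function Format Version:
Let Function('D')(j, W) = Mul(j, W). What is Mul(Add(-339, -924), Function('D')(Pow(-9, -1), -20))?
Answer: Rational(-8420, 3) ≈ -2806.7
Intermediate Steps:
Function('D')(j, W) = Mul(W, j)
Mul(Add(-339, -924), Function('D')(Pow(-9, -1), -20)) = Mul(Add(-339, -924), Mul(-20, Pow(-9, -1))) = Mul(-1263, Mul(-20, Rational(-1, 9))) = Mul(-1263, Rational(20, 9)) = Rational(-8420, 3)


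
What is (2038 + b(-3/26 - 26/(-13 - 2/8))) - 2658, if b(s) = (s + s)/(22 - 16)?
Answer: -2560535/4134 ≈ -619.38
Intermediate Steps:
b(s) = s/3 (b(s) = (2*s)/6 = (2*s)*(1/6) = s/3)
(2038 + b(-3/26 - 26/(-13 - 2/8))) - 2658 = (2038 + (-3/26 - 26/(-13 - 2/8))/3) - 2658 = (2038 + (-3*1/26 - 26/(-13 - 2/8))/3) - 2658 = (2038 + (-3/26 - 26/(-13 - 1*1/4))/3) - 2658 = (2038 + (-3/26 - 26/(-13 - 1/4))/3) - 2658 = (2038 + (-3/26 - 26/(-53/4))/3) - 2658 = (2038 + (-3/26 - 26*(-4/53))/3) - 2658 = (2038 + (-3/26 + 104/53)/3) - 2658 = (2038 + (1/3)*(2545/1378)) - 2658 = (2038 + 2545/4134) - 2658 = 8427637/4134 - 2658 = -2560535/4134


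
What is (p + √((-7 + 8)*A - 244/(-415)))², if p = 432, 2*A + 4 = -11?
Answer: (358560 + I*√4761710)²/688900 ≈ 1.8662e+5 + 2271.5*I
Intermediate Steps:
A = -15/2 (A = -2 + (½)*(-11) = -2 - 11/2 = -15/2 ≈ -7.5000)
(p + √((-7 + 8)*A - 244/(-415)))² = (432 + √((-7 + 8)*(-15/2) - 244/(-415)))² = (432 + √(1*(-15/2) - 244*(-1/415)))² = (432 + √(-15/2 + 244/415))² = (432 + √(-5737/830))² = (432 + I*√4761710/830)²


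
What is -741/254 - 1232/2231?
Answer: -1966099/566674 ≈ -3.4695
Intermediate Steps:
-741/254 - 1232/2231 = -1966099/566674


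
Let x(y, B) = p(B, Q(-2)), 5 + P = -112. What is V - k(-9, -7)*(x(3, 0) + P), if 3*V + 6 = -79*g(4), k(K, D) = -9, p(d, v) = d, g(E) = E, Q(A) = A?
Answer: -3481/3 ≈ -1160.3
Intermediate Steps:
P = -117 (P = -5 - 112 = -117)
x(y, B) = B
V = -322/3 (V = -2 + (-79*4)/3 = -2 + (⅓)*(-316) = -2 - 316/3 = -322/3 ≈ -107.33)
V - k(-9, -7)*(x(3, 0) + P) = -322/3 - (-9)*(0 - 117) = -322/3 - (-9)*(-117) = -322/3 - 1*1053 = -322/3 - 1053 = -3481/3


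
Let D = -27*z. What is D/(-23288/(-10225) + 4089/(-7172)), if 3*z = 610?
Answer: -402602013000/125211511 ≈ -3215.4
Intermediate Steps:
z = 610/3 (z = (⅓)*610 = 610/3 ≈ 203.33)
D = -5490 (D = -27*610/3 = -5490)
D/(-23288/(-10225) + 4089/(-7172)) = -5490/(-23288/(-10225) + 4089/(-7172)) = -5490/(-23288*(-1/10225) + 4089*(-1/7172)) = -5490/(23288/10225 - 4089/7172) = -5490/125211511/73333700 = -5490*73333700/125211511 = -402602013000/125211511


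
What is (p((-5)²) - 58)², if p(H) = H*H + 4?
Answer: 326041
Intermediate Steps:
p(H) = 4 + H² (p(H) = H² + 4 = 4 + H²)
(p((-5)²) - 58)² = ((4 + ((-5)²)²) - 58)² = ((4 + 25²) - 58)² = ((4 + 625) - 58)² = (629 - 58)² = 571² = 326041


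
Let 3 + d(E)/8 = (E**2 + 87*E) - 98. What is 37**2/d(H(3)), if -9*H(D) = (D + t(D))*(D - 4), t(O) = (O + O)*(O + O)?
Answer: 12321/21224 ≈ 0.58052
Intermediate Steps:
t(O) = 4*O**2 (t(O) = (2*O)*(2*O) = 4*O**2)
H(D) = -(-4 + D)*(D + 4*D**2)/9 (H(D) = -(D + 4*D**2)*(D - 4)/9 = -(D + 4*D**2)*(-4 + D)/9 = -(-4 + D)*(D + 4*D**2)/9)
d(E) = -808 + 8*E**2 + 696*E (d(E) = -24 + 8*((E**2 + 87*E) - 98) = -24 + 8*(-98 + E**2 + 87*E) = -24 + (-784 + 8*E**2 + 696*E) = -808 + 8*E**2 + 696*E)
37**2/d(H(3)) = 37**2/(-808 + 8*((1/9)*3*(4 - 4*3**2 + 15*3))**2 + 696*((1/9)*3*(4 - 4*3**2 + 15*3))) = 1369/(-808 + 8*((1/9)*3*(4 - 4*9 + 45))**2 + 696*((1/9)*3*(4 - 4*9 + 45))) = 1369/(-808 + 8*((1/9)*3*(4 - 36 + 45))**2 + 696*((1/9)*3*(4 - 36 + 45))) = 1369/(-808 + 8*((1/9)*3*13)**2 + 696*((1/9)*3*13)) = 1369/(-808 + 8*(13/3)**2 + 696*(13/3)) = 1369/(-808 + 8*(169/9) + 3016) = 1369/(-808 + 1352/9 + 3016) = 1369/(21224/9) = 1369*(9/21224) = 12321/21224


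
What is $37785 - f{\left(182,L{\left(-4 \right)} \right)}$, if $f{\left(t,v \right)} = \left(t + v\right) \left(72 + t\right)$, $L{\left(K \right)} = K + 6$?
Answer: $-8951$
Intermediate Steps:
$L{\left(K \right)} = 6 + K$
$f{\left(t,v \right)} = \left(72 + t\right) \left(t + v\right)$
$37785 - f{\left(182,L{\left(-4 \right)} \right)} = 37785 - \left(182^{2} + 72 \cdot 182 + 72 \left(6 - 4\right) + 182 \left(6 - 4\right)\right) = 37785 - \left(33124 + 13104 + 72 \cdot 2 + 182 \cdot 2\right) = 37785 - \left(33124 + 13104 + 144 + 364\right) = 37785 - 46736 = -8951$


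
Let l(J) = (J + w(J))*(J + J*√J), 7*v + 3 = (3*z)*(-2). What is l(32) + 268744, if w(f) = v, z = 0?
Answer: 1888280/7 + 28288*√2/7 ≈ 2.7547e+5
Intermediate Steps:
v = -3/7 (v = -3/7 + ((3*0)*(-2))/7 = -3/7 + (0*(-2))/7 = -3/7 + (⅐)*0 = -3/7 + 0 = -3/7 ≈ -0.42857)
w(f) = -3/7
l(J) = (-3/7 + J)*(J + J^(3/2)) (l(J) = (J - 3/7)*(J + J*√J) = (-3/7 + J)*(J + J^(3/2)))
l(32) + 268744 = (32² + 32^(5/2) - 3/7*32 - 384*√2/7) + 268744 = (1024 + 4096*√2 - 96/7 - 384*√2/7) + 268744 = (7072/7 + 28288*√2/7) + 268744 = 1888280/7 + 28288*√2/7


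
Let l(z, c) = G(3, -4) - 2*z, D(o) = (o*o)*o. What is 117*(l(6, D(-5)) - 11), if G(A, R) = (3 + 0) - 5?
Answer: -2925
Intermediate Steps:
D(o) = o³ (D(o) = o²*o = o³)
G(A, R) = -2 (G(A, R) = 3 - 5 = -2)
l(z, c) = -2 - 2*z
117*(l(6, D(-5)) - 11) = 117*((-2 - 2*6) - 11) = 117*((-2 - 12) - 11) = 117*(-14 - 11) = 117*(-25) = -2925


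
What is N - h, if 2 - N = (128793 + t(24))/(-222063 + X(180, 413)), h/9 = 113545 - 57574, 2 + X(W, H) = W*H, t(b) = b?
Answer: -74414419508/147725 ≈ -5.0374e+5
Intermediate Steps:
X(W, H) = -2 + H*W (X(W, H) = -2 + W*H = -2 + H*W)
h = 503739 (h = 9*(113545 - 57574) = 9*55971 = 503739)
N = 424267/147725 (N = 2 - (128793 + 24)/(-222063 + (-2 + 413*180)) = 2 - 128817/(-222063 + (-2 + 74340)) = 2 - 128817/(-222063 + 74338) = 2 - 128817/(-147725) = 2 - 128817*(-1)/147725 = 2 - 1*(-128817/147725) = 2 + 128817/147725 = 424267/147725 ≈ 2.8720)
N - h = 424267/147725 - 1*503739 = 424267/147725 - 503739 = -74414419508/147725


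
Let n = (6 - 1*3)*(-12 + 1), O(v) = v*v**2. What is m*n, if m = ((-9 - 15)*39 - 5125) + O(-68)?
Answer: 10576269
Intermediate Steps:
O(v) = v**3
n = -33 (n = (6 - 3)*(-11) = 3*(-11) = -33)
m = -320493 (m = ((-9 - 15)*39 - 5125) + (-68)**3 = (-24*39 - 5125) - 314432 = (-936 - 5125) - 314432 = -6061 - 314432 = -320493)
m*n = -320493*(-33) = 10576269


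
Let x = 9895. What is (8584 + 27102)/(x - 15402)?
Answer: -35686/5507 ≈ -6.4801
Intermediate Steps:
(8584 + 27102)/(x - 15402) = (8584 + 27102)/(9895 - 15402) = 35686/(-5507) = 35686*(-1/5507) = -35686/5507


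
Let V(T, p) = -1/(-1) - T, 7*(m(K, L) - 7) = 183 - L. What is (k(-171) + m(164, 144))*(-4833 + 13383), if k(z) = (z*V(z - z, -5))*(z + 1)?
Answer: 1740591900/7 ≈ 2.4866e+8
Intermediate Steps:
m(K, L) = 232/7 - L/7 (m(K, L) = 7 + (183 - L)/7 = 7 + (183/7 - L/7) = 232/7 - L/7)
V(T, p) = 1 - T (V(T, p) = -1*(-1) - T = 1 - T)
k(z) = z*(1 + z) (k(z) = (z*(1 - (z - z)))*(z + 1) = (z*(1 - 1*0))*(1 + z) = (z*(1 + 0))*(1 + z) = (z*1)*(1 + z) = z*(1 + z))
(k(-171) + m(164, 144))*(-4833 + 13383) = (-171*(1 - 171) + (232/7 - 1/7*144))*(-4833 + 13383) = (-171*(-170) + (232/7 - 144/7))*8550 = (29070 + 88/7)*8550 = (203578/7)*8550 = 1740591900/7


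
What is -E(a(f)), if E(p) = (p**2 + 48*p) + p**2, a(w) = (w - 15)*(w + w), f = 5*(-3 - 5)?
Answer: -38931200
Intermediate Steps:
f = -40 (f = 5*(-8) = -40)
a(w) = 2*w*(-15 + w) (a(w) = (-15 + w)*(2*w) = 2*w*(-15 + w))
E(p) = 2*p**2 + 48*p
-E(a(f)) = -2*2*(-40)*(-15 - 40)*(24 + 2*(-40)*(-15 - 40)) = -2*2*(-40)*(-55)*(24 + 2*(-40)*(-55)) = -2*4400*(24 + 4400) = -2*4400*4424 = -1*38931200 = -38931200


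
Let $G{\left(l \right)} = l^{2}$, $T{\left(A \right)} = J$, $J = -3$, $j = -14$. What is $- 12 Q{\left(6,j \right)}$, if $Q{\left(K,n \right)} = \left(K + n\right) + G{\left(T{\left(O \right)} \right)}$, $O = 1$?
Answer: $-12$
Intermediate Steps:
$T{\left(A \right)} = -3$
$Q{\left(K,n \right)} = 9 + K + n$ ($Q{\left(K,n \right)} = \left(K + n\right) + \left(-3\right)^{2} = \left(K + n\right) + 9 = 9 + K + n$)
$- 12 Q{\left(6,j \right)} = - 12 \left(9 + 6 - 14\right) = \left(-12\right) 1 = -12$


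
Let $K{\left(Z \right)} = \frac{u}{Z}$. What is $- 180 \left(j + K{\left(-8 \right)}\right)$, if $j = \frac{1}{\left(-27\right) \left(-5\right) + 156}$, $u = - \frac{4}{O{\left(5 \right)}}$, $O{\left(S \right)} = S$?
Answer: $- \frac{1806}{97} \approx -18.619$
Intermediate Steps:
$u = - \frac{4}{5} \approx -0.8$
$j = \frac{1}{291}$ ($j = \frac{1}{135 + 156} = \frac{1}{291} \approx 0.0034364$)
$K{\left(Z \right)} = - \frac{4}{5 Z}$
$- 180 \left(j + K{\left(-8 \right)}\right) = - 180 \left(\frac{1}{291} - \frac{4}{5 \left(-8\right)}\right) = - 180 \left(\frac{1}{291} - - \frac{1}{10}\right) = - 180 \left(\frac{1}{291} + \frac{1}{10}\right) = \left(-180\right) \frac{301}{2910} = - \frac{1806}{97}$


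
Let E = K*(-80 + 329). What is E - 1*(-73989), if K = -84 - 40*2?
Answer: 33153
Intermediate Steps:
K = -164 (K = -84 - 80 = -164)
E = -40836 (E = -164*(-80 + 329) = -164*249 = -40836)
E - 1*(-73989) = -40836 - 1*(-73989) = -40836 + 73989 = 33153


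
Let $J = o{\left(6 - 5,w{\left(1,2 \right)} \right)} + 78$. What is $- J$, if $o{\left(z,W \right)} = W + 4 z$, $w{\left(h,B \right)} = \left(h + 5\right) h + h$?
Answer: $-89$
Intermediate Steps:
$w{\left(h,B \right)} = h + h \left(5 + h\right)$ ($w{\left(h,B \right)} = \left(5 + h\right) h + h = h \left(5 + h\right) + h = h + h \left(5 + h\right)$)
$J = 89$ ($J = \left(1 \left(6 + 1\right) + 4 \left(6 - 5\right)\right) + 78 = \left(1 \cdot 7 + 4 \left(6 - 5\right)\right) + 78 = \left(7 + 4 \cdot 1\right) + 78 = \left(7 + 4\right) + 78 = 11 + 78 = 89$)
$- J = \left(-1\right) 89 = -89$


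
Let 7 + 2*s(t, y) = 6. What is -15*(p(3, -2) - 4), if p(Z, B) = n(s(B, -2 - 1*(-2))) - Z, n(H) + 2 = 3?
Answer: 90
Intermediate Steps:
s(t, y) = -1/2 (s(t, y) = -7/2 + (1/2)*6 = -7/2 + 3 = -1/2)
n(H) = 1 (n(H) = -2 + 3 = 1)
p(Z, B) = 1 - Z
-15*(p(3, -2) - 4) = -15*((1 - 1*3) - 4) = -15*((1 - 3) - 4) = -15*(-2 - 4) = -15*(-6) = 90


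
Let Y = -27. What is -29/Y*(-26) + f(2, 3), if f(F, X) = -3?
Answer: -835/27 ≈ -30.926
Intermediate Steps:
-29/Y*(-26) + f(2, 3) = -29/(-27)*(-26) - 3 = -29*(-1/27)*(-26) - 3 = (29/27)*(-26) - 3 = -754/27 - 3 = -835/27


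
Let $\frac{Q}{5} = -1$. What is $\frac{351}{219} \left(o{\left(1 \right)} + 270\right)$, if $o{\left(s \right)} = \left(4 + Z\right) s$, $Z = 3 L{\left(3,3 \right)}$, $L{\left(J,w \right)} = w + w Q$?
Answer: $\frac{27846}{73} \approx 381.45$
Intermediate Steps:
$Q = -5$ ($Q = 5 \left(-1\right) = -5$)
$L{\left(J,w \right)} = - 4 w$ ($L{\left(J,w \right)} = w + w \left(-5\right) = w - 5 w = - 4 w$)
$Z = -36$ ($Z = 3 \left(\left(-4\right) 3\right) = 3 \left(-12\right) = -36$)
$o{\left(s \right)} = - 32 s$ ($o{\left(s \right)} = \left(4 - 36\right) s = - 32 s$)
$\frac{351}{219} \left(o{\left(1 \right)} + 270\right) = \frac{351}{219} \left(\left(-32\right) 1 + 270\right) = 351 \cdot \frac{1}{219} \left(-32 + 270\right) = \frac{117}{73} \cdot 238 = \frac{27846}{73}$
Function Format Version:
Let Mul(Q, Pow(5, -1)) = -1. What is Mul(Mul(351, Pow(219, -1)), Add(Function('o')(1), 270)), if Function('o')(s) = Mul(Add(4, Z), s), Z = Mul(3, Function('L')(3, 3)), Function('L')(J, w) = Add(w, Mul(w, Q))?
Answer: Rational(27846, 73) ≈ 381.45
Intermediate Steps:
Q = -5 (Q = Mul(5, -1) = -5)
Function('L')(J, w) = Mul(-4, w) (Function('L')(J, w) = Add(w, Mul(w, -5)) = Add(w, Mul(-5, w)) = Mul(-4, w))
Z = -36 (Z = Mul(3, Mul(-4, 3)) = Mul(3, -12) = -36)
Function('o')(s) = Mul(-32, s) (Function('o')(s) = Mul(Add(4, -36), s) = Mul(-32, s))
Mul(Mul(351, Pow(219, -1)), Add(Function('o')(1), 270)) = Mul(Mul(351, Pow(219, -1)), Add(Mul(-32, 1), 270)) = Mul(Mul(351, Rational(1, 219)), Add(-32, 270)) = Mul(Rational(117, 73), 238) = Rational(27846, 73)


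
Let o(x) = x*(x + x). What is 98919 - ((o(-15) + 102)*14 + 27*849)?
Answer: 68268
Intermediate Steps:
o(x) = 2*x**2 (o(x) = x*(2*x) = 2*x**2)
98919 - ((o(-15) + 102)*14 + 27*849) = 98919 - ((2*(-15)**2 + 102)*14 + 27*849) = 98919 - ((2*225 + 102)*14 + 22923) = 98919 - ((450 + 102)*14 + 22923) = 98919 - (552*14 + 22923) = 98919 - (7728 + 22923) = 98919 - 1*30651 = 98919 - 30651 = 68268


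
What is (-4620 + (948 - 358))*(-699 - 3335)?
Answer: 16257020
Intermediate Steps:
(-4620 + (948 - 358))*(-699 - 3335) = (-4620 + 590)*(-4034) = -4030*(-4034) = 16257020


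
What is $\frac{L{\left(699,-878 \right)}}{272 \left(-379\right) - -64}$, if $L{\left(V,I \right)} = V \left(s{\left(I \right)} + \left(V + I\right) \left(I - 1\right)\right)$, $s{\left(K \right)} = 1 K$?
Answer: $- \frac{2326971}{2192} \approx -1061.6$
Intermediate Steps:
$s{\left(K \right)} = K$
$L{\left(V,I \right)} = V \left(I + \left(-1 + I\right) \left(I + V\right)\right)$ ($L{\left(V,I \right)} = V \left(I + \left(V + I\right) \left(I - 1\right)\right) = V \left(I + \left(I + V\right) \left(-1 + I\right)\right) = V \left(I + \left(-1 + I\right) \left(I + V\right)\right)$)
$\frac{L{\left(699,-878 \right)}}{272 \left(-379\right) - -64} = \frac{699 \left(\left(-878\right)^{2} - 699 - 613722\right)}{272 \left(-379\right) - -64} = \frac{699 \left(770884 - 699 - 613722\right)}{-103088 + \left(-39 + 103\right)} = \frac{699 \cdot 156463}{-103088 + 64} = \frac{109367637}{-103024} = 109367637 \left(- \frac{1}{103024}\right) = - \frac{2326971}{2192}$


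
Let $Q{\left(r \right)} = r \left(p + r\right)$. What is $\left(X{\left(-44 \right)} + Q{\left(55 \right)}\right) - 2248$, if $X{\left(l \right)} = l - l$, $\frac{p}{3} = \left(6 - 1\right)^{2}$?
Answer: $4902$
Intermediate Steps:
$p = 75$ ($p = 3 \left(6 - 1\right)^{2} = 3 \cdot 5^{2} = 3 \cdot 25 = 75$)
$Q{\left(r \right)} = r \left(75 + r\right)$
$X{\left(l \right)} = 0$
$\left(X{\left(-44 \right)} + Q{\left(55 \right)}\right) - 2248 = \left(0 + 55 \left(75 + 55\right)\right) - 2248 = \left(0 + 55 \cdot 130\right) - 2248 = \left(0 + 7150\right) - 2248 = 7150 - 2248 = 4902$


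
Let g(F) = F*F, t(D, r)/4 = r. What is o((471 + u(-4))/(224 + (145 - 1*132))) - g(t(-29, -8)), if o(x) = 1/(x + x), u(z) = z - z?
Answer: -321457/314 ≈ -1023.7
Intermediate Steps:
t(D, r) = 4*r
u(z) = 0
g(F) = F**2
o(x) = 1/(2*x)
o((471 + u(-4))/(224 + (145 - 1*132))) - g(t(-29, -8)) = 1/(2*(((471 + 0)/(224 + (145 - 1*132))))) - (4*(-8))**2 = 1/(2*((471/(224 + (145 - 132))))) - 1*(-32)**2 = 1/(2*((471/(224 + 13)))) - 1*1024 = 1/(2*((471/237))) - 1024 = 1/(2*((471*(1/237)))) - 1024 = 1/(2*(157/79)) - 1024 = (1/2)*(79/157) - 1024 = 79/314 - 1024 = -321457/314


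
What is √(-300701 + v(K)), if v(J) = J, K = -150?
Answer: I*√300851 ≈ 548.5*I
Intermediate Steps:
√(-300701 + v(K)) = √(-300701 - 150) = √(-300851) = I*√300851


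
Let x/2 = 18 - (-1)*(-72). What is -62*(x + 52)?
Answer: 3472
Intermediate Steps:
x = -108 (x = 2*(18 - (-1)*(-72)) = 2*(18 - 1*72) = 2*(18 - 72) = 2*(-54) = -108)
-62*(x + 52) = -62*(-108 + 52) = -62*(-56) = 3472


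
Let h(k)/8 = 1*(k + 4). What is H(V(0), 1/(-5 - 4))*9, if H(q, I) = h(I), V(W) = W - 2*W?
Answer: 280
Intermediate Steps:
h(k) = 32 + 8*k (h(k) = 8*(1*(k + 4)) = 8*(1*(4 + k)) = 8*(4 + k) = 32 + 8*k)
V(W) = -W
H(q, I) = 32 + 8*I
H(V(0), 1/(-5 - 4))*9 = (32 + 8/(-5 - 4))*9 = (32 + 8/(-9))*9 = (32 + 8*(-1/9))*9 = (32 - 8/9)*9 = (280/9)*9 = 280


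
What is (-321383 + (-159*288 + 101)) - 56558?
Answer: -423632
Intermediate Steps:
(-321383 + (-159*288 + 101)) - 56558 = (-321383 + (-45792 + 101)) - 56558 = (-321383 - 45691) - 56558 = -367074 - 56558 = -423632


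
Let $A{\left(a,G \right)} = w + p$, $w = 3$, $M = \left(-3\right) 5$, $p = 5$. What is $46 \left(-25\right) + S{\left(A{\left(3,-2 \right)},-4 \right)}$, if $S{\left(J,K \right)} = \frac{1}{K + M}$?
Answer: $- \frac{21851}{19} \approx -1150.1$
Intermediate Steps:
$M = -15$
$A{\left(a,G \right)} = 8$ ($A{\left(a,G \right)} = 3 + 5 = 8$)
$S{\left(J,K \right)} = \frac{1}{-15 + K}$ ($S{\left(J,K \right)} = \frac{1}{K - 15} = \frac{1}{-15 + K}$)
$46 \left(-25\right) + S{\left(A{\left(3,-2 \right)},-4 \right)} = 46 \left(-25\right) + \frac{1}{-15 - 4} = -1150 + \frac{1}{-19} = -1150 - \frac{1}{19} = - \frac{21851}{19}$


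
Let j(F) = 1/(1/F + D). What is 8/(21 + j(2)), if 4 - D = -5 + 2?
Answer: 120/317 ≈ 0.37855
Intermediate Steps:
D = 7 (D = 4 - (-5 + 2) = 4 - 1*(-3) = 4 + 3 = 7)
j(F) = 1/(7 + 1/F) (j(F) = 1/(1/F + 7) = 1/(7 + 1/F))
8/(21 + j(2)) = 8/(21 + 2/(1 + 7*2)) = 8/(21 + 2/(1 + 14)) = 8/(21 + 2/15) = 8/(317/15) = (15/317)*8 = 120/317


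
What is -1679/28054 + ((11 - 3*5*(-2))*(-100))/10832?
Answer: -16651041/37985116 ≈ -0.43836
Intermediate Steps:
-1679/28054 + ((11 - 3*5*(-2))*(-100))/10832 = -1679*1/28054 + ((11 - 15*(-2))*(-100))*(1/10832) = -1679/28054 + ((11 + 30)*(-100))*(1/10832) = -1679/28054 + (41*(-100))*(1/10832) = -1679/28054 - 4100*1/10832 = -1679/28054 - 1025/2708 = -16651041/37985116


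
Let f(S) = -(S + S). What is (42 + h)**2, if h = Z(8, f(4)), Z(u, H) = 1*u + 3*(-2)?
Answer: 1936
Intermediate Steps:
f(S) = -2*S
Z(u, H) = -6 + u (Z(u, H) = u - 6 = -6 + u)
h = 2 (h = -6 + 8 = 2)
(42 + h)**2 = (42 + 2)**2 = 44**2 = 1936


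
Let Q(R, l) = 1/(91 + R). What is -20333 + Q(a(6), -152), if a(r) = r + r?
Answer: -2094298/103 ≈ -20333.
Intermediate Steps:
a(r) = 2*r
-20333 + Q(a(6), -152) = -20333 + 1/(91 + 2*6) = -20333 + 1/(91 + 12) = -20333 + 1/103 = -2094298/103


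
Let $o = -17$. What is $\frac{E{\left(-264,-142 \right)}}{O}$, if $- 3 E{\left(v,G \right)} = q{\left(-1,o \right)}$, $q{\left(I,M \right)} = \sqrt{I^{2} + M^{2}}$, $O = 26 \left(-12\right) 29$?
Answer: $\frac{\sqrt{290}}{27144} \approx 0.00062737$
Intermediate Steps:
$O = -9048$ ($O = \left(-312\right) 29 = -9048$)
$E{\left(v,G \right)} = - \frac{\sqrt{290}}{3}$ ($E{\left(v,G \right)} = - \frac{\sqrt{\left(-1\right)^{2} + \left(-17\right)^{2}}}{3} = - \frac{\sqrt{1 + 289}}{3} = - \frac{\sqrt{290}}{3}$)
$\frac{E{\left(-264,-142 \right)}}{O} = \frac{\left(- \frac{1}{3}\right) \sqrt{290}}{-9048} = - \frac{\sqrt{290}}{3} \left(- \frac{1}{9048}\right) = \frac{\sqrt{290}}{27144}$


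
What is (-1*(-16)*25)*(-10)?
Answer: -4000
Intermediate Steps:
(-1*(-16)*25)*(-10) = (16*25)*(-10) = 400*(-10) = -4000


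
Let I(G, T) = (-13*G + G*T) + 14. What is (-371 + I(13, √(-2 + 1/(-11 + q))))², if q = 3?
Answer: 2210535/8 - 3419*I*√34 ≈ 2.7632e+5 - 19936.0*I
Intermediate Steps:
I(G, T) = 14 - 13*G + G*T
(-371 + I(13, √(-2 + 1/(-11 + q))))² = (-371 + (14 - 13*13 + 13*√(-2 + 1/(-11 + 3))))² = (-371 + (14 - 169 + 13*√(-2 + 1/(-8))))² = (-371 + (14 - 169 + 13*√(-2 - ⅛)))² = (-371 + (14 - 169 + 13*√(-17/8)))² = (-371 + (14 - 169 + 13*(I*√34/4)))² = (-371 + (14 - 169 + 13*I*√34/4))² = (-371 + (-155 + 13*I*√34/4))² = (-526 + 13*I*√34/4)²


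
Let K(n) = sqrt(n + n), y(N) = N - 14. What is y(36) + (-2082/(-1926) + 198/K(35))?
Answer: 7409/321 + 99*sqrt(70)/35 ≈ 46.747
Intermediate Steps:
y(N) = -14 + N
K(n) = sqrt(2)*sqrt(n) (K(n) = sqrt(2*n) = sqrt(2)*sqrt(n))
y(36) + (-2082/(-1926) + 198/K(35)) = (-14 + 36) + (-2082/(-1926) + 198/((sqrt(2)*sqrt(35)))) = 22 + (-2082*(-1/1926) + 198/(sqrt(70))) = 22 + (347/321 + 198*(sqrt(70)/70)) = 22 + (347/321 + 99*sqrt(70)/35) = 7409/321 + 99*sqrt(70)/35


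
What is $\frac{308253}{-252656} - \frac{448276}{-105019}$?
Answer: $\frac{80887199249}{26533680464} \approx 3.0485$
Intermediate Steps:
$\frac{308253}{-252656} - \frac{448276}{-105019} = 308253 \left(- \frac{1}{252656}\right) - - \frac{448276}{105019} = - \frac{308253}{252656} + \frac{448276}{105019} = \frac{80887199249}{26533680464}$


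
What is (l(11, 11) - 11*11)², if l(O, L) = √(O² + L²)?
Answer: 14883 - 2662*√2 ≈ 11118.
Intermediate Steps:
l(O, L) = √(L² + O²)
(l(11, 11) - 11*11)² = (√(11² + 11²) - 11*11)² = (√(121 + 121) - 121)² = (√242 - 121)² = (11*√2 - 121)² = (-121 + 11*√2)²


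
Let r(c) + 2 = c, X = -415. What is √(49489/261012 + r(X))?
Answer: I*√7099037981295/130506 ≈ 20.416*I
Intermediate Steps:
r(c) = -2 + c
√(49489/261012 + r(X)) = √(49489/261012 + (-2 - 415)) = √(49489*(1/261012) - 417) = √(49489/261012 - 417) = √(-108792515/261012) = I*√7099037981295/130506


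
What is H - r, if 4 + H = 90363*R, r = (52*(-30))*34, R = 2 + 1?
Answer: 324125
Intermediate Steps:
R = 3
r = -53040 (r = -1560*34 = -53040)
H = 271085 (H = -4 + 90363*3 = -4 + 271089 = 271085)
H - r = 271085 - 1*(-53040) = 271085 + 53040 = 324125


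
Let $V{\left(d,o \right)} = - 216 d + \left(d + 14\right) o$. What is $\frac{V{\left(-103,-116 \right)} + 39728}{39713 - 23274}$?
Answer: $\frac{72300}{16439} \approx 4.3981$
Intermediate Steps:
$V{\left(d,o \right)} = - 216 d + o \left(14 + d\right)$ ($V{\left(d,o \right)} = - 216 d + \left(14 + d\right) o = - 216 d + o \left(14 + d\right)$)
$\frac{V{\left(-103,-116 \right)} + 39728}{39713 - 23274} = \frac{\left(\left(-216\right) \left(-103\right) + 14 \left(-116\right) - -11948\right) + 39728}{39713 - 23274} = \frac{\left(22248 - 1624 + 11948\right) + 39728}{16439} = \left(32572 + 39728\right) \frac{1}{16439} = 72300 \cdot \frac{1}{16439} = \frac{72300}{16439}$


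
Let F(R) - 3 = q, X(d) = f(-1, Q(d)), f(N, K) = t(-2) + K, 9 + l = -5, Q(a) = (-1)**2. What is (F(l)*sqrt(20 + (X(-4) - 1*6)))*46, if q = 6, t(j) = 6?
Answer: 414*sqrt(21) ≈ 1897.2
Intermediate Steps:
Q(a) = 1
l = -14 (l = -9 - 5 = -14)
f(N, K) = 6 + K
X(d) = 7 (X(d) = 6 + 1 = 7)
F(R) = 9 (F(R) = 3 + 6 = 9)
(F(l)*sqrt(20 + (X(-4) - 1*6)))*46 = (9*sqrt(20 + (7 - 1*6)))*46 = (9*sqrt(20 + (7 - 6)))*46 = (9*sqrt(20 + 1))*46 = (9*sqrt(21))*46 = 414*sqrt(21)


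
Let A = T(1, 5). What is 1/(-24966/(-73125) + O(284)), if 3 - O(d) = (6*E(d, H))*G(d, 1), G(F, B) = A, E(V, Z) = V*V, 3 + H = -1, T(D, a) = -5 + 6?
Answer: -8125/3931952851 ≈ -2.0664e-6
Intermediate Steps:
T(D, a) = 1
H = -4 (H = -3 - 1 = -4)
A = 1
E(V, Z) = V²
G(F, B) = 1
O(d) = 3 - 6*d²
1/(-24966/(-73125) + O(284)) = 1/(-24966/(-73125) + (3 - 6*284²)) = 1/(-24966*(-1/73125) + (3 - 6*80656)) = 1/(2774/8125 + (3 - 483936)) = 1/(2774/8125 - 483933) = 1/(-3931952851/8125) = -8125/3931952851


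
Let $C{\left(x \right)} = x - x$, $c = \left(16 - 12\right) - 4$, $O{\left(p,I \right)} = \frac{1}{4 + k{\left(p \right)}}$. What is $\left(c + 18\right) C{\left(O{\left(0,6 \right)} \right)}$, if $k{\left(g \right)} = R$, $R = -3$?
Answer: $0$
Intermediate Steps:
$k{\left(g \right)} = -3$
$O{\left(p,I \right)} = 1$ ($O{\left(p,I \right)} = \frac{1}{4 - 3} = 1^{-1} = 1$)
$c = 0$ ($c = 4 - 4 = 0$)
$C{\left(x \right)} = 0$
$\left(c + 18\right) C{\left(O{\left(0,6 \right)} \right)} = \left(0 + 18\right) 0 = 18 \cdot 0 = 0$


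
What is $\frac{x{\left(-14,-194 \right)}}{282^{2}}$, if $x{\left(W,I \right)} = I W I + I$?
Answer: $- \frac{263549}{39762} \approx -6.6282$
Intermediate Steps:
$x{\left(W,I \right)} = I + W I^{2}$ ($x{\left(W,I \right)} = W I^{2} + I = I + W I^{2}$)
$\frac{x{\left(-14,-194 \right)}}{282^{2}} = \frac{\left(-194\right) \left(1 - -2716\right)}{282^{2}} = \frac{\left(-194\right) \left(1 + 2716\right)}{79524} = \left(-194\right) 2717 \cdot \frac{1}{79524} = \left(-527098\right) \frac{1}{79524} = - \frac{263549}{39762}$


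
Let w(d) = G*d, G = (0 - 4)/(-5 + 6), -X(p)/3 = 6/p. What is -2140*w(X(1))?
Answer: -154080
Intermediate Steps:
X(p) = -18/p
G = -4 (G = -4/1 = -4*1 = -4)
w(d) = -4*d
-2140*w(X(1)) = -(-8560)*(-18/1) = -(-8560)*(-18*1) = -(-8560)*(-18) = -2140*72 = -154080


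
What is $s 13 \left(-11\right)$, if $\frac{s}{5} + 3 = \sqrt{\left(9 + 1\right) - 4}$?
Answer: $2145 - 715 \sqrt{6} \approx 393.61$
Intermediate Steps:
$s = -15 + 5 \sqrt{6}$ ($s = -15 + 5 \sqrt{\left(9 + 1\right) - 4} = -15 + 5 \sqrt{10 - 4} = -15 + 5 \sqrt{6} \approx -2.7526$)
$s 13 \left(-11\right) = \left(-15 + 5 \sqrt{6}\right) 13 \left(-11\right) = \left(-195 + 65 \sqrt{6}\right) \left(-11\right) = 2145 - 715 \sqrt{6}$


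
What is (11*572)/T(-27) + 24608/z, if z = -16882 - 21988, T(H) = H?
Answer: -122617228/524745 ≈ -233.67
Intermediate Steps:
z = -38870
(11*572)/T(-27) + 24608/z = (11*572)/(-27) + 24608/(-38870) = 6292*(-1/27) + 24608*(-1/38870) = -6292/27 - 12304/19435 = -122617228/524745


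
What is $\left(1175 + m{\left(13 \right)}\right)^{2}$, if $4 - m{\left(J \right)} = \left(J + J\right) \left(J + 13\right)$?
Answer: $253009$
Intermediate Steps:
$m{\left(J \right)} = 4 - 2 J \left(13 + J\right)$ ($m{\left(J \right)} = 4 - \left(J + J\right) \left(J + 13\right) = 4 - 2 J \left(13 + J\right)$)
$\left(1175 + m{\left(13 \right)}\right)^{2} = \left(1175 - \left(334 + 338\right)\right)^{2} = \left(1175 - 672\right)^{2} = 503^{2} = 253009$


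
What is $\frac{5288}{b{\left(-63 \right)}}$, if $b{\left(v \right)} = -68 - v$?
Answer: $- \frac{5288}{5} \approx -1057.6$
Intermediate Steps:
$\frac{5288}{b{\left(-63 \right)}} = \frac{5288}{-68 - -63} = \frac{5288}{-68 + 63} = \frac{5288}{-5} = 5288 \left(- \frac{1}{5}\right) = - \frac{5288}{5}$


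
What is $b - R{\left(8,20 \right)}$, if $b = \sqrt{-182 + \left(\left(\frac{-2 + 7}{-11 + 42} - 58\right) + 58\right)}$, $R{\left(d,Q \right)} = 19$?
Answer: $-19 + \frac{i \sqrt{174747}}{31} \approx -19.0 + 13.485 i$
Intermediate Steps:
$b = \frac{i \sqrt{174747}}{31}$ ($b = \sqrt{-182 + \left(\left(\frac{5}{31} - 58\right) + 58\right)} = \sqrt{-182 + \left(- \frac{1793}{31} + 58\right)} = \sqrt{-182 + \frac{5}{31}} = \sqrt{- \frac{5637}{31}} = \frac{i \sqrt{174747}}{31} \approx 13.485 i$)
$b - R{\left(8,20 \right)} = \frac{i \sqrt{174747}}{31} - 19 = -19 + \frac{i \sqrt{174747}}{31}$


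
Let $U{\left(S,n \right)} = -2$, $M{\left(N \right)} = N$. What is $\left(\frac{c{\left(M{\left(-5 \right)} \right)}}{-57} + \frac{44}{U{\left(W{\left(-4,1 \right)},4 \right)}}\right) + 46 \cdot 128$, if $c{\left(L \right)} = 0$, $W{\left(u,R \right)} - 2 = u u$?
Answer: $5866$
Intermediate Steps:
$W{\left(u,R \right)} = 2 + u^{2}$ ($W{\left(u,R \right)} = 2 + u u = 2 + u^{2}$)
$\left(\frac{c{\left(M{\left(-5 \right)} \right)}}{-57} + \frac{44}{U{\left(W{\left(-4,1 \right)},4 \right)}}\right) + 46 \cdot 128 = \left(\frac{0}{-57} + \frac{44}{-2}\right) + 46 \cdot 128 = \left(0 \left(- \frac{1}{57}\right) + 44 \left(- \frac{1}{2}\right)\right) + 5888 = \left(0 - 22\right) + 5888 = -22 + 5888 = 5866$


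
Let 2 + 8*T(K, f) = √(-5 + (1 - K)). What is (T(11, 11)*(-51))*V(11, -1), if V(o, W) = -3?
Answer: -153/4 + 153*I*√15/8 ≈ -38.25 + 74.071*I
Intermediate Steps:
T(K, f) = -¼ + √(-4 - K)/8 (T(K, f) = -¼ + √(-5 + (1 - K))/8 = -¼ + √(-4 - K)/8)
(T(11, 11)*(-51))*V(11, -1) = ((-¼ + √(-4 - 1*11)/8)*(-51))*(-3) = ((-¼ + √(-4 - 11)/8)*(-51))*(-3) = ((-¼ + √(-15)/8)*(-51))*(-3) = ((-¼ + (I*√15)/8)*(-51))*(-3) = ((-¼ + I*√15/8)*(-51))*(-3) = (51/4 - 51*I*√15/8)*(-3) = -153/4 + 153*I*√15/8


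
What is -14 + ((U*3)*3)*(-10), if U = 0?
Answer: -14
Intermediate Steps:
-14 + ((U*3)*3)*(-10) = -14 + ((0*3)*3)*(-10) = -14 + (0*3)*(-10) = -14 + 0*(-10) = -14 + 0 = -14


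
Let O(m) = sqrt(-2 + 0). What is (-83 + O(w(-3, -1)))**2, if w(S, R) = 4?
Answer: (83 - I*sqrt(2))**2 ≈ 6887.0 - 234.76*I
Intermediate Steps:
O(m) = I*sqrt(2) (O(m) = sqrt(-2) = I*sqrt(2))
(-83 + O(w(-3, -1)))**2 = (-83 + I*sqrt(2))**2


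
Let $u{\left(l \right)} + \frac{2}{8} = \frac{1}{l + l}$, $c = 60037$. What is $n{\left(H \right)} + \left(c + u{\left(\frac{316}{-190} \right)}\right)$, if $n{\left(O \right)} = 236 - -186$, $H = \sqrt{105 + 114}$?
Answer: $\frac{9552435}{158} \approx 60458.0$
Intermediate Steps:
$u{\left(l \right)} = - \frac{1}{4} + \frac{1}{2 l}$ ($u{\left(l \right)} = - \frac{1}{4} + \frac{1}{l + l} = - \frac{1}{4} + \frac{1}{2 l}$)
$H = \sqrt{219} \approx 14.799$
$n{\left(O \right)} = 422$ ($n{\left(O \right)} = 236 + 186 = 422$)
$n{\left(H \right)} + \left(c + u{\left(\frac{316}{-190} \right)}\right) = 422 + \left(60037 + \frac{2 - \frac{316}{-190}}{4 \frac{316}{-190}}\right) = 422 + \left(60037 + \frac{2 - 316 \left(- \frac{1}{190}\right)}{4 \cdot 316 \left(- \frac{1}{190}\right)}\right) = 422 + \left(60037 + \frac{2 - - \frac{158}{95}}{4 \left(- \frac{158}{95}\right)}\right) = 422 + \left(60037 + \frac{1}{4} \left(- \frac{95}{158}\right) \left(2 + \frac{158}{95}\right)\right) = 422 + \left(60037 + \frac{1}{4} \left(- \frac{95}{158}\right) \frac{348}{95}\right) = 422 + \left(60037 - \frac{87}{158}\right) = 422 + \frac{9485759}{158} = \frac{9552435}{158}$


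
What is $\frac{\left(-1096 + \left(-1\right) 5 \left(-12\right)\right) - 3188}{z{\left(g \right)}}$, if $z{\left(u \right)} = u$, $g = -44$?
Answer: $96$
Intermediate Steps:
$\frac{\left(-1096 + \left(-1\right) 5 \left(-12\right)\right) - 3188}{z{\left(g \right)}} = \frac{\left(-1096 + \left(-1\right) 5 \left(-12\right)\right) - 3188}{-44} = \left(\left(-1096 - -60\right) - 3188\right) \left(- \frac{1}{44}\right) = \left(\left(-1096 + 60\right) - 3188\right) \left(- \frac{1}{44}\right) = \left(-1036 - 3188\right) \left(- \frac{1}{44}\right) = \left(-4224\right) \left(- \frac{1}{44}\right) = 96$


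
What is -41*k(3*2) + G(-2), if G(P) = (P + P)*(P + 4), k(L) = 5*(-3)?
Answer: 607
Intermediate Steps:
k(L) = -15
G(P) = 2*P*(4 + P) (G(P) = (2*P)*(4 + P) = 2*P*(4 + P))
-41*k(3*2) + G(-2) = -41*(-15) + 2*(-2)*(4 - 2) = 615 + 2*(-2)*2 = 615 - 8 = 607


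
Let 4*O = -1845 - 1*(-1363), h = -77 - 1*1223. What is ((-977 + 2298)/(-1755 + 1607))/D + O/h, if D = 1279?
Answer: 10546193/123039800 ≈ 0.085714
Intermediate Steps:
h = -1300 (h = -77 - 1223 = -1300)
O = -241/2 (O = (-1845 - 1*(-1363))/4 = (-1845 + 1363)/4 = (¼)*(-482) = -241/2 ≈ -120.50)
((-977 + 2298)/(-1755 + 1607))/D + O/h = ((-977 + 2298)/(-1755 + 1607))/1279 - 241/2/(-1300) = (1321/(-148))*(1/1279) - 241/2*(-1/1300) = (1321*(-1/148))*(1/1279) + 241/2600 = -1321/148*1/1279 + 241/2600 = -1321/189292 + 241/2600 = 10546193/123039800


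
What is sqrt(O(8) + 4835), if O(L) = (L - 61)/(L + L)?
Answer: sqrt(77307)/4 ≈ 69.510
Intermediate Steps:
O(L) = (-61 + L)/(2*L) (O(L) = (-61 + L)/((2*L)) = (-61 + L)*(1/(2*L)) = (-61 + L)/(2*L))
sqrt(O(8) + 4835) = sqrt((1/2)*(-61 + 8)/8 + 4835) = sqrt((1/2)*(1/8)*(-53) + 4835) = sqrt(-53/16 + 4835) = sqrt(77307/16) = sqrt(77307)/4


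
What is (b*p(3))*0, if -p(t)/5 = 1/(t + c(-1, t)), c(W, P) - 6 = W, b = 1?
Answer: 0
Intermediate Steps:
c(W, P) = 6 + W
p(t) = -5/(5 + t) (p(t) = -5/(t + (6 - 1)) = -5/(t + 5) = -5/(5 + t))
(b*p(3))*0 = (1*(-5/(5 + 3)))*0 = (1*(-5/8))*0 = -5/8*0 = 0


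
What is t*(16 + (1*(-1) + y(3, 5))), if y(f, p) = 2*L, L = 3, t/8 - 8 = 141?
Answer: 25032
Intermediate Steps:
t = 1192 (t = 64 + 8*141 = 64 + 1128 = 1192)
y(f, p) = 6 (y(f, p) = 2*3 = 6)
t*(16 + (1*(-1) + y(3, 5))) = 1192*(16 + (1*(-1) + 6)) = 1192*(16 + (-1 + 6)) = 1192*(16 + 5) = 1192*21 = 25032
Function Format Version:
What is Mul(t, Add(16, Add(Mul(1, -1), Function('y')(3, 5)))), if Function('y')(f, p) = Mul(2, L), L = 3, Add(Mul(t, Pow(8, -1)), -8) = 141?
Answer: 25032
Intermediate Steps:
t = 1192 (t = Add(64, Mul(8, 141)) = Add(64, 1128) = 1192)
Function('y')(f, p) = 6 (Function('y')(f, p) = Mul(2, 3) = 6)
Mul(t, Add(16, Add(Mul(1, -1), Function('y')(3, 5)))) = Mul(1192, Add(16, Add(Mul(1, -1), 6))) = Mul(1192, Add(16, Add(-1, 6))) = Mul(1192, Add(16, 5)) = Mul(1192, 21) = 25032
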